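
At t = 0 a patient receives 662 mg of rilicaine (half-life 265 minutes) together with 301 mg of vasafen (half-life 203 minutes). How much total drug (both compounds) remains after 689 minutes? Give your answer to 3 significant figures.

rilicaine: 662 × (1/2)^(689/265) = 662 × (1/2)^2.6 ≈ 109.19 mg.
vasafen: 301 × (1/2)^(689/203) = 301 × (1/2)^3.3941 ≈ 28.631 mg.
Total = 109.19 + 28.631 ≈ 137.82 mg.

138 mg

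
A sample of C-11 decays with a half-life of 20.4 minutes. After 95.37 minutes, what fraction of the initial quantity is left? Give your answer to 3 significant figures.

n = 95.37/20.4 ≈ 4.675 half-lives.
Fraction remaining = (1/2)^4.675 ≈ 0.039146.

0.0391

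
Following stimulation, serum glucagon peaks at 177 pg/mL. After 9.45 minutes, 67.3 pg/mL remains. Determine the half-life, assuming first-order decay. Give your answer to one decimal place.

A/A₀ = 67.3/177 ≈ 0.38023.
n = log₂(2.63) ≈ 1.3951 half-lives elapsed in 9.45 minutes.
t½ = 9.45/1.3951 ≈ 6.7738 minutes.

6.8 minutes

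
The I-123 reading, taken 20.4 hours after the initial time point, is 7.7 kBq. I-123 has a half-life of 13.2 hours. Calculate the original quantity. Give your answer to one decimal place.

Number of half-lives elapsed: n = 20.4/13.2 ≈ 1.5455.
A₀ = A × 2^n = 7.7 × 2^1.5455 = 7.7 × 2.919 ≈ 22.476 kBq.

22.5 kBq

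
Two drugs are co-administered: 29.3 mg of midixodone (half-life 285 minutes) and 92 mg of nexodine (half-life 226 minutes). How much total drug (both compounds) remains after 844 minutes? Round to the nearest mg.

midixodone: 29.3 × (1/2)^(844/285) = 29.3 × (1/2)^2.9614 ≈ 3.7618 mg.
nexodine: 92 × (1/2)^(844/226) = 92 × (1/2)^3.7345 ≈ 6.9117 mg.
Total = 3.7618 + 6.9117 ≈ 10.674 mg.

11 mg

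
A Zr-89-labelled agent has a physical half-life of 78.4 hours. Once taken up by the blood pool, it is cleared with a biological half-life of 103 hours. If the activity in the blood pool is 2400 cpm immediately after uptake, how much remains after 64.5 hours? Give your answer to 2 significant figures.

1/t_eff = 1/t_phys + 1/t_biol = 1/78.4 + 1/103 = 0.022464 per hour.
t_eff = 78.4 × 103 / (78.4 + 103) ≈ 44.516 hours.
Remaining = 2400 × (1/2)^(64.5/44.516) = 2400 × (1/2)^1.4489 ≈ 879.11 cpm.

880 cpm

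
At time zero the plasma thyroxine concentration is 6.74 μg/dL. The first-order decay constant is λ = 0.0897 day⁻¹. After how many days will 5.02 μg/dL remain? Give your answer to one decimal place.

3.3 days

t½ = ln 2 / λ = 0.69315 / 0.0897 ≈ 7.7274 days.
Fraction remaining = 5.02/6.74 ≈ 0.74481.
n = log₂(6.74/5.02) = ln(1.3426)/ln 2 ≈ 0.42506 half-lives.
t = n × t½ = 0.42506 × 7.7274 ≈ 3.2846 days.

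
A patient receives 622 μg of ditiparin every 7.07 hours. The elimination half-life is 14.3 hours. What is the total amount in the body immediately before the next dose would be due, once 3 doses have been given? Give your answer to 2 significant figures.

980 μg

The 3 doses were given 21.21, 14.14, 7.07 hours ago.
Total = 622·(1/2)^(21.21/14.3) + 622·(1/2)^(14.14/14.3) + 622·(1/2)^(7.07/14.3)
      = 222.48 + 313.42 + 441.53 ≈ 977.43 μg.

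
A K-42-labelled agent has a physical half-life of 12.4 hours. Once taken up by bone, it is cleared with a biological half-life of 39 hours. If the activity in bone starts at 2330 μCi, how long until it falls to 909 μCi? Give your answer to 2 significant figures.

1/t_eff = 1/t_phys + 1/t_biol = 1/12.4 + 1/39 = 0.10629 per hour.
t_eff = 12.4 × 39 / (12.4 + 39) ≈ 9.4086 hours.
n = log₂(2330/909) ≈ 1.358; t = 1.358 × 9.4086 ≈ 12.777 hours.

13 hours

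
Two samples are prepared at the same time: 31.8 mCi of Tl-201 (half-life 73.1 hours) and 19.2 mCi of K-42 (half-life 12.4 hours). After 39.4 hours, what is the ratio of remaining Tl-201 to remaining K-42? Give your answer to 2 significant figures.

10

Tl-201: 31.8 × (1/2)^(39.4/73.1) = 31.8 × (1/2)^0.53899 ≈ 21.886 mCi.
K-42: 19.2 × (1/2)^(39.4/12.4) = 19.2 × (1/2)^3.1774 ≈ 2.1223 mCi.
Ratio ≈ 21.886 / 2.1223 ≈ 10.313.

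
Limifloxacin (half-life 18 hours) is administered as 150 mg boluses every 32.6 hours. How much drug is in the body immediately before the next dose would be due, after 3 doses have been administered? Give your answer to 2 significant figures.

The 3 doses were given 97.8, 65.2, 32.6 hours ago.
Total = 150·(1/2)^(97.8/18) + 150·(1/2)^(65.2/18) + 150·(1/2)^(32.6/18)
      = 3.4713 + 12.181 + 42.746 ≈ 58.398 mg.

58 mg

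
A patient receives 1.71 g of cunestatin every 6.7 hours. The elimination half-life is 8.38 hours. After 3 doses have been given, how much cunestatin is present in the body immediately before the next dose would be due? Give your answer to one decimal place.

1.9 g

The 3 doses were given 20.1, 13.4, 6.7 hours ago.
Total = 1.71·(1/2)^(20.1/8.38) + 1.71·(1/2)^(13.4/8.38) + 1.71·(1/2)^(6.7/8.38)
      = 0.32431 + 0.56446 + 0.98246 ≈ 1.8712 g.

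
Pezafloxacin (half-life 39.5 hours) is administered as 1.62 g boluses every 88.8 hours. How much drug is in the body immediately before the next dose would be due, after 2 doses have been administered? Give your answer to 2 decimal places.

0.41 g

The 2 doses were given 177.6, 88.8 hours ago.
Total = 1.62·(1/2)^(177.6/39.5) + 1.62·(1/2)^(88.8/39.5)
      = 0.071783 + 0.34101 ≈ 0.41279 g.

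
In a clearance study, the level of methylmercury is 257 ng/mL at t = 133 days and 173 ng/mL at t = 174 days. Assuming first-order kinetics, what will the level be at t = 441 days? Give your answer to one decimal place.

Over Δt = 174 − 133 = 41 days, the level fell by a factor of 257/173 ≈ 1.4855.
n = log₂(1.4855) ≈ 0.571 half-lives, so t½ = 41/0.571 ≈ 71.804 days.
From t = 174 to t = 441: 173 × (1/2)^((441−174)/71.804) ≈ 13.143 ng/mL.

13.1 ng/mL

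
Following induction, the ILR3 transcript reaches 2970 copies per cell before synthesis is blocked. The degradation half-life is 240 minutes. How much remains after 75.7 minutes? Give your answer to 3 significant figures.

2390 copies per cell

Number of half-lives: n = 75.7/240 ≈ 0.31542.
Remaining = 2970 × (1/2)^0.31542 = 2970 × 0.80362 ≈ 2386.7 copies per cell.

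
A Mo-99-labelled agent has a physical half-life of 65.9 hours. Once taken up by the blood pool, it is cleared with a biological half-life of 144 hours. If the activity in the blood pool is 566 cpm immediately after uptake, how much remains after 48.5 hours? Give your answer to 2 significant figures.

1/t_eff = 1/t_phys + 1/t_biol = 1/65.9 + 1/144 = 0.022119 per hour.
t_eff = 65.9 × 144 / (65.9 + 144) ≈ 45.21 hours.
Remaining = 566 × (1/2)^(48.5/45.21) = 566 × (1/2)^1.0728 ≈ 269.08 cpm.

270 cpm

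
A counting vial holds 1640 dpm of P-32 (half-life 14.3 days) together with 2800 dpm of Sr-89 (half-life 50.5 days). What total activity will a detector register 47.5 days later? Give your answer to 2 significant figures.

P-32: 1640 × (1/2)^(47.5/14.3) = 1640 × (1/2)^3.3217 ≈ 164.03 dpm.
Sr-89: 2800 × (1/2)^(47.5/50.5) = 2800 × (1/2)^0.94059 ≈ 1458.9 dpm.
Total = 164.03 + 1458.9 ≈ 1622.9 dpm.

1600 dpm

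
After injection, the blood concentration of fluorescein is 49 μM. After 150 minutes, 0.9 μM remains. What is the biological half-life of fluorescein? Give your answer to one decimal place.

A/A₀ = 0.9/49 ≈ 0.018367.
n = log₂(54.444) ≈ 5.7667 half-lives elapsed in 150 minutes.
t½ = 150/5.7667 ≈ 26.011 minutes.

26.0 minutes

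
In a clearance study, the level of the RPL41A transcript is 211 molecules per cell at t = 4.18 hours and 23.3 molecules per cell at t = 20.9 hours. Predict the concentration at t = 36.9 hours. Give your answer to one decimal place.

Over Δt = 20.9 − 4.18 = 16.72 hours, the level fell by a factor of 211/23.3 ≈ 9.0558.
n = log₂(9.0558) ≈ 3.1788 half-lives, so t½ = 16.72/3.1788 ≈ 5.2598 hours.
From t = 20.9 to t = 36.9: 23.3 × (1/2)^((36.9−20.9)/5.2598) ≈ 2.829 molecules per cell.

2.8 molecules per cell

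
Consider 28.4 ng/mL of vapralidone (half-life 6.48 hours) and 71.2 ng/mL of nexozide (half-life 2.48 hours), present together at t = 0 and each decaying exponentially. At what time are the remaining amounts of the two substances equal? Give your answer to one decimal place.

Set 28.4·(1/2)^(t/6.48) = 71.2·(1/2)^(t/2.48).
Taking log₂: log₂(28.4/71.2) = t·(1/6.48 − 1/2.48).
log₂(0.39888) = -1.326; 1/6.48 − 1/2.48 = -0.2489.
t = -1.326 / -0.2489 ≈ 5.3273 hours.

5.3 hours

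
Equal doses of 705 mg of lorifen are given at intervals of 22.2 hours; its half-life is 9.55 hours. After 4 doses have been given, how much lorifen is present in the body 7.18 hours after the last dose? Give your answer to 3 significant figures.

522 mg

The 4 doses were given 73.78, 51.58, 29.38, 7.18 hours ago.
Total = 705·(1/2)^(73.78/9.55) + 705·(1/2)^(51.58/9.55) + 705·(1/2)^(29.38/9.55) + 705·(1/2)^(7.18/9.55)
      = 3.3307 + 16.684 + 83.577 + 418.66 ≈ 522.26 mg.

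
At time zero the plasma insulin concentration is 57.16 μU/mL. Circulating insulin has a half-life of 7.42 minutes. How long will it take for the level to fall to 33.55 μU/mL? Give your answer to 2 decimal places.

Fraction remaining = 33.55/57.16 ≈ 0.58695.
n = log₂(57.16/33.55) = ln(1.7037)/ln 2 ≈ 0.76869 half-lives.
t = n × t½ = 0.76869 × 7.42 ≈ 5.7037 minutes.

5.70 minutes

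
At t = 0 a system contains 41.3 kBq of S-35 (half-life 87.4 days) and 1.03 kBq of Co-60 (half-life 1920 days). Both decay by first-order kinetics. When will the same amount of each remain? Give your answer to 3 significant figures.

Set 41.3·(1/2)^(t/87.4) = 1.03·(1/2)^(t/1920).
Taking log₂: log₂(41.3/1.03) = t·(1/87.4 − 1/1920).
log₂(40.097) = 5.3254; 1/87.4 − 1/1920 = 0.010921.
t = 5.3254 / 0.010921 ≈ 487.64 days.

488 days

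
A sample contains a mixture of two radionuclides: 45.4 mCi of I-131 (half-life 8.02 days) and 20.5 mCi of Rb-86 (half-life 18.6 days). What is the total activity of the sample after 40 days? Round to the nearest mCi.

6 mCi

I-131: 45.4 × (1/2)^(40/8.02) = 45.4 × (1/2)^4.9875 ≈ 1.4311 mCi.
Rb-86: 20.5 × (1/2)^(40/18.6) = 20.5 × (1/2)^2.1505 ≈ 4.6172 mCi.
Total = 1.4311 + 4.6172 ≈ 6.0483 mCi.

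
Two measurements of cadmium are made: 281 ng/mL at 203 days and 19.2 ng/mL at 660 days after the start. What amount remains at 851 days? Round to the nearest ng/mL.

6 ng/mL

Over Δt = 660 − 203 = 457 days, the level fell by a factor of 281/19.2 ≈ 14.635.
n = log₂(14.635) ≈ 3.8714 half-lives, so t½ = 457/3.8714 ≈ 118.05 days.
From t = 660 to t = 851: 19.2 × (1/2)^((851−660)/118.05) ≈ 6.255 ng/mL.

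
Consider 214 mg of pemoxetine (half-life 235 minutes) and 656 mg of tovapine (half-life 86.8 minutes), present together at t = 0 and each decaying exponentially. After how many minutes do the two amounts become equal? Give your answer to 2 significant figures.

220 minutes

Set 214·(1/2)^(t/235) = 656·(1/2)^(t/86.8).
Taking log₂: log₂(214/656) = t·(1/235 − 1/86.8).
log₂(0.32622) = -1.6161; 1/235 − 1/86.8 = -0.0072654.
t = -1.6161 / -0.0072654 ≈ 222.44 minutes.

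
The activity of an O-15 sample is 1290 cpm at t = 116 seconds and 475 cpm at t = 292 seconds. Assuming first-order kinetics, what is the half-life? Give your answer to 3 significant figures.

122 seconds

Over Δt = 292 − 116 = 176 seconds, the level fell by a factor of 1290/475 ≈ 2.7158.
n = log₂(2.7158) ≈ 1.4414 half-lives, so t½ = 176/1.4414 ≈ 122.11 seconds.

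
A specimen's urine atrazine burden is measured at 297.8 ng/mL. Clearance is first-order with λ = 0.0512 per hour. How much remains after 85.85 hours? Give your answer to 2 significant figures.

t½ = ln 2 / λ = 0.69315 / 0.0512 ≈ 13.538 hours.
Number of half-lives: n = 85.85/13.538 ≈ 6.3414.
Remaining = 297.8 × (1/2)^6.3414 = 297.8 × 0.012332 ≈ 3.6726 ng/mL.

3.7 ng/mL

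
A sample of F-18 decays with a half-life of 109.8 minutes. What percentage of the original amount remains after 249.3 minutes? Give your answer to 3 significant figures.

20.7%

n = 249.3/109.8 ≈ 2.2705 half-lives.
Fraction remaining = (1/2)^2.2705 ≈ 0.20726, i.e. 20.726%.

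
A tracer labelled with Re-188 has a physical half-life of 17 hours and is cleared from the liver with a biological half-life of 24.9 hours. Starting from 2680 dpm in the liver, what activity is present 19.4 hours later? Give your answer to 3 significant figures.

1/t_eff = 1/t_phys + 1/t_biol = 1/17 + 1/24.9 = 0.098984 per hour.
t_eff = 17 × 24.9 / (17 + 24.9) ≈ 10.103 hours.
Remaining = 2680 × (1/2)^(19.4/10.103) = 2680 × (1/2)^1.9203 ≈ 708.06 dpm.

708 dpm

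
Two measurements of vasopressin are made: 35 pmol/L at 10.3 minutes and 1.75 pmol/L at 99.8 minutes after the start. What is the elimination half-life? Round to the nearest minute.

21 minutes

Over Δt = 99.8 − 10.3 = 89.5 minutes, the level fell by a factor of 35/1.75 ≈ 20.
n = log₂(20) ≈ 4.3219 half-lives, so t½ = 89.5/4.3219 ≈ 20.708 minutes.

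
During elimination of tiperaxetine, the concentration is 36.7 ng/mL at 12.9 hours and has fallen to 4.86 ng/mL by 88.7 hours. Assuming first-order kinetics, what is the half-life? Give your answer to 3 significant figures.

Over Δt = 88.7 − 12.9 = 75.8 hours, the level fell by a factor of 36.7/4.86 ≈ 7.5514.
n = log₂(7.5514) ≈ 2.9168 half-lives, so t½ = 75.8/2.9168 ≈ 25.988 hours.

26.0 hours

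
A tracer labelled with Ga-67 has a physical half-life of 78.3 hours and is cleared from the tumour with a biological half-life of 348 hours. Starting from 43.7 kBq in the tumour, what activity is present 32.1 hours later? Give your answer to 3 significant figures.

30.9 kBq

1/t_eff = 1/t_phys + 1/t_biol = 1/78.3 + 1/348 = 0.015645 per hour.
t_eff = 78.3 × 348 / (78.3 + 348) ≈ 63.918 hours.
Remaining = 43.7 × (1/2)^(32.1/63.918) = 43.7 × (1/2)^0.5022 ≈ 30.853 kBq.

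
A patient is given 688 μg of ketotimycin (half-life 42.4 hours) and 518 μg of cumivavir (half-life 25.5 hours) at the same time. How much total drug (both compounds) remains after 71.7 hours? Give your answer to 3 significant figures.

287 μg

ketotimycin: 688 × (1/2)^(71.7/42.4) = 688 × (1/2)^1.691 ≈ 213.08 μg.
cumivavir: 518 × (1/2)^(71.7/25.5) = 518 × (1/2)^2.8118 ≈ 73.774 μg.
Total = 213.08 + 73.774 ≈ 286.85 μg.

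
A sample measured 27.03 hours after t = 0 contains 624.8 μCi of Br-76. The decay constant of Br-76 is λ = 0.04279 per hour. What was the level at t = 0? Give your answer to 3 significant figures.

t½ = ln 2 / λ = 0.69315 / 0.04279 ≈ 16.199 hours.
Number of half-lives elapsed: n = 27.03/16.199 ≈ 1.6686.
A₀ = A × 2^n = 624.8 × 2^1.6686 = 624.8 × 3.1791 ≈ 1986.3 μCi.

1990 μCi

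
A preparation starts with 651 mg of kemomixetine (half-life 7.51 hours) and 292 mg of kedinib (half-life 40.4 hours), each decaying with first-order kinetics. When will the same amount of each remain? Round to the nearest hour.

Set 651·(1/2)^(t/7.51) = 292·(1/2)^(t/40.4).
Taking log₂: log₂(651/292) = t·(1/7.51 − 1/40.4).
log₂(2.2295) = 1.1567; 1/7.51 − 1/40.4 = 0.1084.
t = 1.1567 / 0.1084 ≈ 10.67 hours.

11 hours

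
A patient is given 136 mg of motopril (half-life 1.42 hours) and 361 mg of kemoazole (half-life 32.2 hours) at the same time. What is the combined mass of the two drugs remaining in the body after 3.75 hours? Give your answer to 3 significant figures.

355 mg

motopril: 136 × (1/2)^(3.75/1.42) = 136 × (1/2)^2.6408 ≈ 21.805 mg.
kemoazole: 361 × (1/2)^(3.75/32.2) = 361 × (1/2)^0.11646 ≈ 333 mg.
Total = 21.805 + 333 ≈ 354.81 mg.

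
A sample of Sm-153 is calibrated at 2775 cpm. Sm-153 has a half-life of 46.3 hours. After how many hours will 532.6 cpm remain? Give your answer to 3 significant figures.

110 hours

Fraction remaining = 532.6/2775 ≈ 0.19193.
n = log₂(2775/532.6) = ln(5.2103)/ln 2 ≈ 2.3814 half-lives.
t = n × t½ = 2.3814 × 46.3 ≈ 110.26 hours.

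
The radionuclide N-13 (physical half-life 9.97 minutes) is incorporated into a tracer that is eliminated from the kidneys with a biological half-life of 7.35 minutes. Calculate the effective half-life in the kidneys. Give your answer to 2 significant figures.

4.2 minutes

1/t_eff = 1/t_phys + 1/t_biol = 1/9.97 + 1/7.35 = 0.23636 per minute.
t_eff = 9.97 × 7.35 / (9.97 + 7.35) ≈ 4.2309 minutes.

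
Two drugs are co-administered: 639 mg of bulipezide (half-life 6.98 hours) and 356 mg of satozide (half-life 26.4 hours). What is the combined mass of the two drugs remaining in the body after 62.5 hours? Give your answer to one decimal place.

bulipezide: 639 × (1/2)^(62.5/6.98) = 639 × (1/2)^8.9542 ≈ 1.2883 mg.
satozide: 356 × (1/2)^(62.5/26.4) = 356 × (1/2)^2.3674 ≈ 68.99 mg.
Total = 1.2883 + 68.99 ≈ 70.278 mg.

70.3 mg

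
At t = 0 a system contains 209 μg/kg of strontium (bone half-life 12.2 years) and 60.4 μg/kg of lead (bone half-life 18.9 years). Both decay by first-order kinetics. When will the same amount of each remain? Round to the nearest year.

62 years

Set 209·(1/2)^(t/12.2) = 60.4·(1/2)^(t/18.9).
Taking log₂: log₂(209/60.4) = t·(1/12.2 − 1/18.9).
log₂(3.4603) = 1.7909; 1/12.2 − 1/18.9 = 0.029057.
t = 1.7909 / 0.029057 ≈ 61.633 years.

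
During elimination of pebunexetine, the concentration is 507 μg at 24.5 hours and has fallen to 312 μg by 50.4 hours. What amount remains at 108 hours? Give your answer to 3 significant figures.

Over Δt = 50.4 − 24.5 = 25.9 hours, the level fell by a factor of 507/312 ≈ 1.625.
n = log₂(1.625) ≈ 0.70044 half-lives, so t½ = 25.9/0.70044 ≈ 36.977 hours.
From t = 50.4 to t = 108: 312 × (1/2)^((108−50.4)/36.977) ≈ 105.98 μg.

106 μg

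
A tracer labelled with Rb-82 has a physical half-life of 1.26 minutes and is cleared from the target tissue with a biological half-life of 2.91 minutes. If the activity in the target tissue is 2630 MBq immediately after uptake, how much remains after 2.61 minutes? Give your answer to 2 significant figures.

1/t_eff = 1/t_phys + 1/t_biol = 1/1.26 + 1/2.91 = 1.1373 per minute.
t_eff = 1.26 × 2.91 / (1.26 + 2.91) ≈ 0.87928 minutes.
Remaining = 2630 × (1/2)^(2.61/0.87928) = 2630 × (1/2)^2.9683 ≈ 336.05 MBq.

340 MBq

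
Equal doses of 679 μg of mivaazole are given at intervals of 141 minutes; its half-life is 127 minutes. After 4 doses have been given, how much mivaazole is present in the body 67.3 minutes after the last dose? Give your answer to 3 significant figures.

The 4 doses were given 490.3, 349.3, 208.3, 67.3 minutes ago.
Total = 679·(1/2)^(490.3/127) + 679·(1/2)^(349.3/127) + 679·(1/2)^(208.3/127) + 679·(1/2)^(67.3/127)
      = 46.742 + 100.91 + 217.84 + 470.27 ≈ 835.76 μg.

836 μg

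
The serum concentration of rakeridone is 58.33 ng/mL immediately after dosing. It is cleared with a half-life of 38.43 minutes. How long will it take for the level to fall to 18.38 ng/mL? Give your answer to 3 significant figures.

Fraction remaining = 18.38/58.33 ≈ 0.3151.
n = log₂(58.33/18.38) = ln(3.1736)/ln 2 ≈ 1.6661 half-lives.
t = n × t½ = 1.6661 × 38.43 ≈ 64.028 minutes.

64.0 minutes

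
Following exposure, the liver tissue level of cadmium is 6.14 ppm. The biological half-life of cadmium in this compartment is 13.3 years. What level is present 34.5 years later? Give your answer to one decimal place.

1.0 ppm

Number of half-lives: n = 34.5/13.3 ≈ 2.594.
Remaining = 6.14 × (1/2)^2.594 = 6.14 × 0.16563 ≈ 1.017 ppm.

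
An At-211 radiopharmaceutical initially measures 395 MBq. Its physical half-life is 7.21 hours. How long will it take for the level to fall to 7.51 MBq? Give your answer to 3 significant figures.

Fraction remaining = 7.51/395 ≈ 0.019013.
n = log₂(395/7.51) = ln(52.597)/ln 2 ≈ 5.7169 half-lives.
t = n × t½ = 5.7169 × 7.21 ≈ 41.219 hours.

41.2 hours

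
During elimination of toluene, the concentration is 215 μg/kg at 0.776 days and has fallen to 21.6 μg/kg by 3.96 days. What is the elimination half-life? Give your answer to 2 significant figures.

Over Δt = 3.96 − 0.776 = 3.184 days, the level fell by a factor of 215/21.6 ≈ 9.9537.
n = log₂(9.9537) ≈ 3.3152 half-lives, so t½ = 3.184/3.3152 ≈ 0.96042 days.

0.96 days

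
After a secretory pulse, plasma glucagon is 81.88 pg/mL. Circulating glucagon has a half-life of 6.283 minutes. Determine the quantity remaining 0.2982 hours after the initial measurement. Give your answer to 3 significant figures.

11.4 pg/mL

Convert the elapsed time: 0.2982 hours = 17.892 minutes.
Number of half-lives: n = 17.892/6.283 ≈ 2.8477.
Remaining = 81.88 × (1/2)^2.8477 = 81.88 × 0.13892 ≈ 11.375 pg/mL.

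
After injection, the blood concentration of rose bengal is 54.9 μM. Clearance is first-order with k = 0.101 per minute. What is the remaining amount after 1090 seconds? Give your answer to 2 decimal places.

t½ = ln 2 / k = 0.69315 / 0.101 ≈ 6.8628 minutes.
Convert the elapsed time: 1090 seconds = 18.1667 minutes.
Number of half-lives: n = 18.1667/6.8628 ≈ 2.6471.
Remaining = 54.9 × (1/2)^2.6471 = 54.9 × 0.15964 ≈ 8.7642 μM.

8.76 μM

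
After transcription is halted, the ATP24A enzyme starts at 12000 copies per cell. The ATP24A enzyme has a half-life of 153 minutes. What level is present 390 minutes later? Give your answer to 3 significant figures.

Number of half-lives: n = 390/153 ≈ 2.549.
Remaining = 12000 × (1/2)^2.549 = 12000 × 0.17087 ≈ 2050.5 copies per cell.

2050 copies per cell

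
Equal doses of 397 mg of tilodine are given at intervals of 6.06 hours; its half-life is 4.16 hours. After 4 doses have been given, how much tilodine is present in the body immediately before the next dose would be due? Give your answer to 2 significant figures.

The 4 doses were given 24.24, 18.18, 12.12, 6.06 hours ago.
Total = 397·(1/2)^(24.24/4.16) + 397·(1/2)^(18.18/4.16) + 397·(1/2)^(12.12/4.16) + 397·(1/2)^(6.06/4.16)
      = 6.9938 + 19.197 + 52.693 + 144.63 ≈ 223.52 mg.

220 mg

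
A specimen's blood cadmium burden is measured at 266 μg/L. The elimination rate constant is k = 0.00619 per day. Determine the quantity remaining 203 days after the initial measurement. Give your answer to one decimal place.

75.7 μg/L

t½ = ln 2 / k = 0.69315 / 0.00619 ≈ 111.98 days.
Number of half-lives: n = 203/111.98 ≈ 1.8128.
Remaining = 266 × (1/2)^1.8128 = 266 × 0.28463 ≈ 75.711 μg/L.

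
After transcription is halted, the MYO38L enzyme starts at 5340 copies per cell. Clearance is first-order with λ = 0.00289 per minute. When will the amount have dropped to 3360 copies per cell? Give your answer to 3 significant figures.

160 minutes

t½ = ln 2 / λ = 0.69315 / 0.00289 ≈ 239.84 minutes.
Fraction remaining = 3360/5340 ≈ 0.62921.
n = log₂(5340/3360) = ln(1.5893)/ln 2 ≈ 0.66838 half-lives.
t = n × t½ = 0.66838 × 239.84 ≈ 160.31 minutes.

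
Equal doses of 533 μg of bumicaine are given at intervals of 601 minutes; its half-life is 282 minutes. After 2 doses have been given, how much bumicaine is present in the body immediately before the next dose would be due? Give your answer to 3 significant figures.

149 μg

The 2 doses were given 1202, 601 minutes ago.
Total = 533·(1/2)^(1202/282) + 533·(1/2)^(601/282)
      = 27.772 + 121.67 ≈ 149.44 μg.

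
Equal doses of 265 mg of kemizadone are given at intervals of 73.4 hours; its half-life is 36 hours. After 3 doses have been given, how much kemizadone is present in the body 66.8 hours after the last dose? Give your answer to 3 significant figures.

95.4 mg

The 3 doses were given 213.6, 140.2, 66.8 hours ago.
Total = 265·(1/2)^(213.6/36) + 265·(1/2)^(140.2/36) + 265·(1/2)^(66.8/36)
      = 4.3365 + 17.82 + 73.226 ≈ 95.383 mg.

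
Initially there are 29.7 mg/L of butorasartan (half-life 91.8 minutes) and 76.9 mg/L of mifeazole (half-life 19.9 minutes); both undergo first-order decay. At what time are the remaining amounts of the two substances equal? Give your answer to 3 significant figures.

34.9 minutes

Set 29.7·(1/2)^(t/91.8) = 76.9·(1/2)^(t/19.9).
Taking log₂: log₂(29.7/76.9) = t·(1/91.8 − 1/19.9).
log₂(0.38622) = -1.3725; 1/91.8 − 1/19.9 = -0.039358.
t = -1.3725 / -0.039358 ≈ 34.873 minutes.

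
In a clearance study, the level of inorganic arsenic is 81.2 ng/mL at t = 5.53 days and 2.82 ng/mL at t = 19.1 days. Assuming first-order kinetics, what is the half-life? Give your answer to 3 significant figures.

Over Δt = 19.1 − 5.53 = 13.57 days, the level fell by a factor of 81.2/2.82 ≈ 28.794.
n = log₂(28.794) ≈ 4.8477 half-lives, so t½ = 13.57/4.8477 ≈ 2.7993 days.

2.80 days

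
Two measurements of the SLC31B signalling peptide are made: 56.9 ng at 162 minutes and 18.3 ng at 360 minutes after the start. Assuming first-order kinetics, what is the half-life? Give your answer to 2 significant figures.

120 minutes

Over Δt = 360 − 162 = 198 minutes, the level fell by a factor of 56.9/18.3 ≈ 3.1093.
n = log₂(3.1093) ≈ 1.6366 half-lives, so t½ = 198/1.6366 ≈ 120.98 minutes.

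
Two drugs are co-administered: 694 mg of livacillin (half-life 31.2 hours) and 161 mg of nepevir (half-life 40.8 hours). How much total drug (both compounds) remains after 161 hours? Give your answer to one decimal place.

livacillin: 694 × (1/2)^(161/31.2) = 694 × (1/2)^5.1603 ≈ 19.407 mg.
nepevir: 161 × (1/2)^(161/40.8) = 161 × (1/2)^3.9461 ≈ 10.446 mg.
Total = 19.407 + 10.446 ≈ 29.853 mg.

29.9 mg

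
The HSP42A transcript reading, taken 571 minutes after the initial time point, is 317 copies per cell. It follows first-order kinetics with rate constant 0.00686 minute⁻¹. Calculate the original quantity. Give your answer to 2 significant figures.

16000 copies per cell

t½ = ln 2 / k = 0.69315 / 0.00686 ≈ 101.04 minutes.
Number of half-lives elapsed: n = 571/101.04 ≈ 5.6511.
A₀ = A × 2^n = 317 × 2^5.6511 = 317 × 50.252 ≈ 15930 copies per cell.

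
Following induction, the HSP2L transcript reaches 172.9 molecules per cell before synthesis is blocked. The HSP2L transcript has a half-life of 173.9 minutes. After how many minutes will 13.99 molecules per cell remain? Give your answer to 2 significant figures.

630 minutes

Fraction remaining = 13.99/172.9 ≈ 0.080914.
n = log₂(172.9/13.99) = ln(12.359)/ln 2 ≈ 3.6275 half-lives.
t = n × t½ = 3.6275 × 173.9 ≈ 630.82 minutes.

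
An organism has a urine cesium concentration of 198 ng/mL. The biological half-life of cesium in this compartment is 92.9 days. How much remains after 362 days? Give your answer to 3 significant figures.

13.3 ng/mL

Number of half-lives: n = 362/92.9 ≈ 3.8967.
Remaining = 198 × (1/2)^3.8967 = 198 × 0.067141 ≈ 13.294 ng/mL.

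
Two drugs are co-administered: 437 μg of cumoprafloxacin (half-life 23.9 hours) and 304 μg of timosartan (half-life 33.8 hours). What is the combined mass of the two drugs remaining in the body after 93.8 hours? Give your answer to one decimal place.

cumoprafloxacin: 437 × (1/2)^(93.8/23.9) = 437 × (1/2)^3.9247 ≈ 28.776 μg.
timosartan: 304 × (1/2)^(93.8/33.8) = 304 × (1/2)^2.7751 ≈ 44.409 μg.
Total = 28.776 + 44.409 ≈ 73.185 μg.

73.2 μg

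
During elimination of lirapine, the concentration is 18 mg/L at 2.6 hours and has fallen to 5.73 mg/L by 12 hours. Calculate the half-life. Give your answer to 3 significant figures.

5.69 hours

Over Δt = 12 − 2.6 = 9.4 hours, the level fell by a factor of 18/5.73 ≈ 3.1414.
n = log₂(3.1414) ≈ 1.6514 half-lives, so t½ = 9.4/1.6514 ≈ 5.6922 hours.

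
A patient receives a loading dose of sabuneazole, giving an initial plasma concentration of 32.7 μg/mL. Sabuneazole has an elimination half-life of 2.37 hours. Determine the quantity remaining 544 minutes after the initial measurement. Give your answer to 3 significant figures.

2.31 μg/mL

Convert the elapsed time: 544 minutes = 9.06667 hours.
Number of half-lives: n = 9.06667/2.37 ≈ 3.8256.
Remaining = 32.7 × (1/2)^3.8256 = 32.7 × 0.070531 ≈ 2.3064 μg/mL.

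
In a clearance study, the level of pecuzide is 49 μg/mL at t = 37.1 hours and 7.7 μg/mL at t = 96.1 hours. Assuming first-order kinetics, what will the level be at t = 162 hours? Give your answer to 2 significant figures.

Over Δt = 96.1 − 37.1 = 59 hours, the level fell by a factor of 49/7.7 ≈ 6.3636.
n = log₂(6.3636) ≈ 2.6699 half-lives, so t½ = 59/2.6699 ≈ 22.099 hours.
From t = 96.1 to t = 162: 7.7 × (1/2)^((162−96.1)/22.099) ≈ 0.97452 μg/mL.

0.97 μg/mL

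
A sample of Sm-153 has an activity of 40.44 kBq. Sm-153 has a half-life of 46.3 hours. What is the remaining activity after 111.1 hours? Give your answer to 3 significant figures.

Number of half-lives: n = 111.1/46.3 ≈ 2.3996.
Remaining = 40.44 × (1/2)^2.3996 = 40.44 × 0.18952 ≈ 7.6642 kBq.

7.66 kBq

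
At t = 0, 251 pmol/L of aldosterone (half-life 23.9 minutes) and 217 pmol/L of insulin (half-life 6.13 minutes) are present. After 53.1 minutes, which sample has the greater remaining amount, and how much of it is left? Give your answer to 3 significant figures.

aldosterone, 53.8 pmol/L

aldosterone: 251 × (1/2)^2.2218 ≈ 53.809 pmol/L.
insulin: 217 × (1/2)^8.6623 ≈ 0.5356 pmol/L.
Aldosterone has more remaining, at ≈ 53.809 pmol/L.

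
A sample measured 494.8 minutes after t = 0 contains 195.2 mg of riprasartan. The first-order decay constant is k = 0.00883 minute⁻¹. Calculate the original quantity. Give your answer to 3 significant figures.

t½ = ln 2 / k = 0.69315 / 0.00883 ≈ 78.499 minutes.
Number of half-lives elapsed: n = 494.8/78.499 ≈ 6.3033.
A₀ = A × 2^n = 195.2 × 2^6.3033 = 195.2 × 78.971 ≈ 15415 mg.

15400 mg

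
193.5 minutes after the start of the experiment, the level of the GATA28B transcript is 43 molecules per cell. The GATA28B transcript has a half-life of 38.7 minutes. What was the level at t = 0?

Number of half-lives elapsed: n = 193.5/38.7 ≈ 5.
A₀ = A × 2^n = 43 × 2^5 = 43 × 32 ≈ 1376 molecules per cell.

1376 molecules per cell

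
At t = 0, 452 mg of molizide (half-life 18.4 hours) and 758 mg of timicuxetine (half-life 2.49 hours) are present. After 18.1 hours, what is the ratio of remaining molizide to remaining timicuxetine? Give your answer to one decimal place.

46.5

molizide: 452 × (1/2)^(18.1/18.4) = 452 × (1/2)^0.9837 ≈ 228.57 mg.
timicuxetine: 758 × (1/2)^(18.1/2.49) = 758 × (1/2)^7.2691 ≈ 4.9143 mg.
Ratio ≈ 228.57 / 4.9143 ≈ 46.511.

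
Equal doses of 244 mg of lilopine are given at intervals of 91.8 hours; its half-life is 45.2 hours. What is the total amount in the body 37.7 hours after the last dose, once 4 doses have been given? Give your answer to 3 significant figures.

The 4 doses were given 313.1, 221.3, 129.5, 37.7 hours ago.
Total = 244·(1/2)^(313.1/45.2) + 244·(1/2)^(221.3/45.2) + 244·(1/2)^(129.5/45.2) + 244·(1/2)^(37.7/45.2)
      = 2.0052 + 8.1949 + 33.491 + 136.87 ≈ 180.56 mg.

181 mg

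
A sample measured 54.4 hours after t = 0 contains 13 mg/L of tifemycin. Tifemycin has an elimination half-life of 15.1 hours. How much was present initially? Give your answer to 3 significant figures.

Number of half-lives elapsed: n = 54.4/15.1 ≈ 3.6026.
A₀ = A × 2^n = 13 × 2^3.6026 = 13 × 12.148 ≈ 157.92 mg/L.

158 mg/L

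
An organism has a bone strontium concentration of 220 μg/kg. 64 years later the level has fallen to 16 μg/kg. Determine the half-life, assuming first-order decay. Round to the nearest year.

A/A₀ = 16/220 ≈ 0.072727.
n = log₂(13.75) ≈ 3.7814 half-lives elapsed in 64 years.
t½ = 64/3.7814 ≈ 16.925 years.

17 years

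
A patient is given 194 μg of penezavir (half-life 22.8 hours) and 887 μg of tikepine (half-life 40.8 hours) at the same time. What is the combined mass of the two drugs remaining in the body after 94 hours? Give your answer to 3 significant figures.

191 μg

penezavir: 194 × (1/2)^(94/22.8) = 194 × (1/2)^4.1228 ≈ 11.136 μg.
tikepine: 887 × (1/2)^(94/40.8) = 887 × (1/2)^2.3039 ≈ 179.63 μg.
Total = 11.136 + 179.63 ≈ 190.76 μg.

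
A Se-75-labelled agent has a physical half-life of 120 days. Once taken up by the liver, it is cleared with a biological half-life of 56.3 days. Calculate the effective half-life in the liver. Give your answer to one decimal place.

1/t_eff = 1/t_phys + 1/t_biol = 1/120 + 1/56.3 = 0.026095 per day.
t_eff = 120 × 56.3 / (120 + 56.3) ≈ 38.321 days.

38.3 days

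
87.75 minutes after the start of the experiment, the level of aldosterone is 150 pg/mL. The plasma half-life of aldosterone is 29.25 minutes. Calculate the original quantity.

Number of half-lives elapsed: n = 87.75/29.25 ≈ 3.
A₀ = A × 2^n = 150 × 2^3 = 150 × 8 ≈ 1200 pg/mL.

1200 pg/mL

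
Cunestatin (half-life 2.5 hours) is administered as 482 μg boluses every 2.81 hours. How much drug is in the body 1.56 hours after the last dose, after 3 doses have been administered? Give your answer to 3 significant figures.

The 3 doses were given 7.18, 4.37, 1.56 hours ago.
Total = 482·(1/2)^(7.18/2.5) + 482·(1/2)^(4.37/2.5) + 482·(1/2)^(1.56/2.5)
      = 65.84 + 143.5 + 312.76 ≈ 522.09 μg.

522 μg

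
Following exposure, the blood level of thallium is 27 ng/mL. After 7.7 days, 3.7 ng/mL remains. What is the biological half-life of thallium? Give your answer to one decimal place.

A/A₀ = 3.7/27 ≈ 0.13704.
n = log₂(7.2973) ≈ 2.8674 half-lives elapsed in 7.7 days.
t½ = 7.7/2.8674 ≈ 2.6854 days.

2.7 days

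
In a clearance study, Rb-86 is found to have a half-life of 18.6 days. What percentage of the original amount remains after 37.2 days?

25%

n = 37.2/18.6 ≈ 2 half-lives.
Fraction remaining = (1/2)^2 ≈ 0.25, i.e. 25%.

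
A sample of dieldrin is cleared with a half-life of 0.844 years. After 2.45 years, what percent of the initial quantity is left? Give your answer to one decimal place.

n = 2.45/0.844 ≈ 2.9028 half-lives.
Fraction remaining = (1/2)^2.9028 ≈ 0.13371, i.e. 13.371%.

13.4%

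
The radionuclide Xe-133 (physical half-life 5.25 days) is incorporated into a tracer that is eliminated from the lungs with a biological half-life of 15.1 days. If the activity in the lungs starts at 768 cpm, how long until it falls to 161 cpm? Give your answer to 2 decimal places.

8.78 days

1/t_eff = 1/t_phys + 1/t_biol = 1/5.25 + 1/15.1 = 0.2567 per day.
t_eff = 5.25 × 15.1 / (5.25 + 15.1) ≈ 3.8956 days.
n = log₂(768/161) ≈ 2.254; t = 2.254 × 3.8956 ≈ 8.7808 days.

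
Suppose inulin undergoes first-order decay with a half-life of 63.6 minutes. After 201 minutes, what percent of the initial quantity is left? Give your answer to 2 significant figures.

n = 201/63.6 ≈ 3.1604 half-lives.
Fraction remaining = (1/2)^3.1604 ≈ 0.11185, i.e. 11.185%.

11%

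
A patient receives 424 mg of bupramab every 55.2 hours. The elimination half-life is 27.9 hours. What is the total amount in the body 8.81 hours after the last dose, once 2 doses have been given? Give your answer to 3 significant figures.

427 mg

The 2 doses were given 64.01, 8.81 hours ago.
Total = 424·(1/2)^(64.01/27.9) + 424·(1/2)^(8.81/27.9)
      = 86.442 + 340.65 ≈ 427.09 mg.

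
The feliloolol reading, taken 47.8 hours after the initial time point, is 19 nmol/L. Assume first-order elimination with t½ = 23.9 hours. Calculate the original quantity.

Number of half-lives elapsed: n = 47.8/23.9 ≈ 2.
A₀ = A × 2^n = 19 × 2^2 = 19 × 4 ≈ 76 nmol/L.

76 nmol/L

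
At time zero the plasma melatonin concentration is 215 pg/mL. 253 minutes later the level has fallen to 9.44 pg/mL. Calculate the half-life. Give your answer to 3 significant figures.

A/A₀ = 9.44/215 ≈ 0.043907.
n = log₂(22.775) ≈ 4.5094 half-lives elapsed in 253 minutes.
t½ = 253/4.5094 ≈ 56.105 minutes.

56.1 minutes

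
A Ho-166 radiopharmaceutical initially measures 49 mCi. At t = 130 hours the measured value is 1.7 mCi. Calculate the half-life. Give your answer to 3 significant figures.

A/A₀ = 1.7/49 ≈ 0.034694.
n = log₂(28.824) ≈ 4.8492 half-lives elapsed in 130 hours.
t½ = 130/4.8492 ≈ 26.809 hours.

26.8 hours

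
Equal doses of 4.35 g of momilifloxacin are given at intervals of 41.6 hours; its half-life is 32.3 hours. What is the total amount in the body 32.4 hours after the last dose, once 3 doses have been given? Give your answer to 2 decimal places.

3.42 g

The 3 doses were given 115.6, 74, 32.4 hours ago.
Total = 4.35·(1/2)^(115.6/32.3) + 4.35·(1/2)^(74/32.3) + 4.35·(1/2)^(32.4/32.3)
      = 0.36401 + 0.88884 + 2.1703 ≈ 3.4232 g.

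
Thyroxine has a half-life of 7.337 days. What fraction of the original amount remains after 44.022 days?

0.015625

n = 44.022/7.337 ≈ 6 half-lives.
Fraction remaining = (1/2)^6 ≈ 0.015625.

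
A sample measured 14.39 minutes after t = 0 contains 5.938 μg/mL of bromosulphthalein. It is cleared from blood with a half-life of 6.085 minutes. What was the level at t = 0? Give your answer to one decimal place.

30.6 μg/mL

Number of half-lives elapsed: n = 14.39/6.085 ≈ 2.3648.
A₀ = A × 2^n = 5.938 × 2^2.3648 = 5.938 × 5.1509 ≈ 30.586 μg/mL.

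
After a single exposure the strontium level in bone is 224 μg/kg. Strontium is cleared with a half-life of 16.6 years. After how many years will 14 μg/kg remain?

66.4 years

14/224 = 1/16, so 4 half-lives have elapsed.
t = 4 × 16.6 = 66.4 years.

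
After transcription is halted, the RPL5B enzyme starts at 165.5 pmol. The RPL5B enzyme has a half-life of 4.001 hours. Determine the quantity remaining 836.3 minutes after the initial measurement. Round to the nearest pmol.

15 pmol

Convert the elapsed time: 836.3 minutes = 13.9383 hours.
Number of half-lives: n = 13.9383/4.001 ≈ 3.4837.
Remaining = 165.5 × (1/2)^3.4837 = 165.5 × 0.089392 ≈ 14.794 pmol.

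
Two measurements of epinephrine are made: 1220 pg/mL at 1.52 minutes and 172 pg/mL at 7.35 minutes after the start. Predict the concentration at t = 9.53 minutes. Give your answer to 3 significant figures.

Over Δt = 7.35 − 1.52 = 5.83 minutes, the level fell by a factor of 1220/172 ≈ 7.093.
n = log₂(7.093) ≈ 2.8264 half-lives, so t½ = 5.83/2.8264 ≈ 2.0627 minutes.
From t = 7.35 to t = 9.53: 172 × (1/2)^((9.53−7.35)/2.0627) ≈ 82.676 pg/mL.

82.7 pg/mL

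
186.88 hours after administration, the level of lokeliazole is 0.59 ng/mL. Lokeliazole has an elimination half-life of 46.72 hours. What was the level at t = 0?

Number of half-lives elapsed: n = 186.88/46.72 ≈ 4.
A₀ = A × 2^n = 0.59 × 2^4 = 0.59 × 16 ≈ 9.44 ng/mL.

9.44 ng/mL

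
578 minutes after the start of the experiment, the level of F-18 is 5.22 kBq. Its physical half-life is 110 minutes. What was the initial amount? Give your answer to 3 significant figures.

199 kBq

Number of half-lives elapsed: n = 578/110 ≈ 5.2545.
A₀ = A × 2^n = 5.22 × 2^5.2545 = 5.22 × 38.175 ≈ 199.27 kBq.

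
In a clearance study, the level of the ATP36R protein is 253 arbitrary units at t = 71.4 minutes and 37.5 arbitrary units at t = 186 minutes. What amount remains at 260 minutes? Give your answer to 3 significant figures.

10.9 arbitrary units

Over Δt = 186 − 71.4 = 114.6 minutes, the level fell by a factor of 253/37.5 ≈ 6.7467.
n = log₂(6.7467) ≈ 2.7542 half-lives, so t½ = 114.6/2.7542 ≈ 41.61 minutes.
From t = 186 to t = 260: 37.5 × (1/2)^((260−186)/41.61) ≈ 10.931 arbitrary units.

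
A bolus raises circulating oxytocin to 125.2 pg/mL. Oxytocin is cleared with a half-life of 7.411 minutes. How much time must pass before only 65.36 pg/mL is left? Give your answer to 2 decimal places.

6.95 minutes

Fraction remaining = 65.36/125.2 ≈ 0.52204.
n = log₂(125.2/65.36) = ln(1.9155)/ln 2 ≈ 0.93775 half-lives.
t = n × t½ = 0.93775 × 7.411 ≈ 6.9497 minutes.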